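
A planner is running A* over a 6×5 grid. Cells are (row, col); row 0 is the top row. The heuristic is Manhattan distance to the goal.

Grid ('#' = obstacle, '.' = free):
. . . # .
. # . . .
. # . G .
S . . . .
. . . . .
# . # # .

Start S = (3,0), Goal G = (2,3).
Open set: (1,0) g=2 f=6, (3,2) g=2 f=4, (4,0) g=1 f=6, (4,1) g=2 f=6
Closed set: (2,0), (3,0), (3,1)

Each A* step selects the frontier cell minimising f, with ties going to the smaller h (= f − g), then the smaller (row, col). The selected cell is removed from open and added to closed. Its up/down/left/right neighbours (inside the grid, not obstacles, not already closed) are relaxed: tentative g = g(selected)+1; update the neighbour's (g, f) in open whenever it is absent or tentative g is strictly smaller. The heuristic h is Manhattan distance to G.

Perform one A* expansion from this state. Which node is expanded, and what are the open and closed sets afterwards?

expanded=(3,2); open=[(1,0) g=2 f=6, (2,2) g=3 f=4, (3,3) g=3 f=4, (4,0) g=1 f=6, (4,1) g=2 f=6, (4,2) g=3 f=6]; closed=[(2,0), (3,0), (3,1), (3,2)]

step 1: expand (3,2) (f=4, h=2) → closed; open now [(1,0) g=2 f=6, (2,2) g=3 f=4, (3,3) g=3 f=4, (4,0) g=1 f=6, (4,1) g=2 f=6, (4,2) g=3 f=6]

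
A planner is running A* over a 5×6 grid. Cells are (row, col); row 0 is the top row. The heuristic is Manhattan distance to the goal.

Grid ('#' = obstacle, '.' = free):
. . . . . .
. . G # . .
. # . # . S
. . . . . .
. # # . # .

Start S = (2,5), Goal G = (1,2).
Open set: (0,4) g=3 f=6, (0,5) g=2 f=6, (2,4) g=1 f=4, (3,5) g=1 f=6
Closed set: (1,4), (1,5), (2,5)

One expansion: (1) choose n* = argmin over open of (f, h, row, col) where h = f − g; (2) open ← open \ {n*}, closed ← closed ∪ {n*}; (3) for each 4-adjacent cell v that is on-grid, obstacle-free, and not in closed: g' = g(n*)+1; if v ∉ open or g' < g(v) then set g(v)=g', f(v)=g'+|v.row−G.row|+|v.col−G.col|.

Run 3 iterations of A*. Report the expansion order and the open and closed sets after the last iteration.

step 1: expand (2,4) (f=4, h=3) → closed; open now [(0,4) g=3 f=6, (0,5) g=2 f=6, (3,4) g=2 f=6, (3,5) g=1 f=6]
step 2: expand (0,4) (f=6, h=3) → closed; open now [(0,3) g=4 f=6, (0,5) g=2 f=6, (3,4) g=2 f=6, (3,5) g=1 f=6]
step 3: expand (0,3) (f=6, h=2) → closed; open now [(0,2) g=5 f=6, (0,5) g=2 f=6, (3,4) g=2 f=6, (3,5) g=1 f=6]

order=[(2,4) → (0,4) → (0,3)]; open=[(0,2) g=5 f=6, (0,5) g=2 f=6, (3,4) g=2 f=6, (3,5) g=1 f=6]; closed=[(0,3), (0,4), (1,4), (1,5), (2,4), (2,5)]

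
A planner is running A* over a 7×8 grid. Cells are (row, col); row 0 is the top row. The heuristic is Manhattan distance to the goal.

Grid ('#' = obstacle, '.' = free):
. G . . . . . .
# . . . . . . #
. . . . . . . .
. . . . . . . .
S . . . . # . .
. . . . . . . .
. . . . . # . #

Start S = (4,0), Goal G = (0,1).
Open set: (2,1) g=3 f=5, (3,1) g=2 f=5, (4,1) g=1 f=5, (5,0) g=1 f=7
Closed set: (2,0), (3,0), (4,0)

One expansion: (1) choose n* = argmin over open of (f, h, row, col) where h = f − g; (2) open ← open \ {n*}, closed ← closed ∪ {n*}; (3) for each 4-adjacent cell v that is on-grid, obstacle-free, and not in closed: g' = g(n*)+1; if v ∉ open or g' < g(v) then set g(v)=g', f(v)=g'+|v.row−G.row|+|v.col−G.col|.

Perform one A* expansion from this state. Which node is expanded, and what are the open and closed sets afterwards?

expanded=(2,1); open=[(1,1) g=4 f=5, (2,2) g=4 f=7, (3,1) g=2 f=5, (4,1) g=1 f=5, (5,0) g=1 f=7]; closed=[(2,0), (2,1), (3,0), (4,0)]

step 1: expand (2,1) (f=5, h=2) → closed; open now [(1,1) g=4 f=5, (2,2) g=4 f=7, (3,1) g=2 f=5, (4,1) g=1 f=5, (5,0) g=1 f=7]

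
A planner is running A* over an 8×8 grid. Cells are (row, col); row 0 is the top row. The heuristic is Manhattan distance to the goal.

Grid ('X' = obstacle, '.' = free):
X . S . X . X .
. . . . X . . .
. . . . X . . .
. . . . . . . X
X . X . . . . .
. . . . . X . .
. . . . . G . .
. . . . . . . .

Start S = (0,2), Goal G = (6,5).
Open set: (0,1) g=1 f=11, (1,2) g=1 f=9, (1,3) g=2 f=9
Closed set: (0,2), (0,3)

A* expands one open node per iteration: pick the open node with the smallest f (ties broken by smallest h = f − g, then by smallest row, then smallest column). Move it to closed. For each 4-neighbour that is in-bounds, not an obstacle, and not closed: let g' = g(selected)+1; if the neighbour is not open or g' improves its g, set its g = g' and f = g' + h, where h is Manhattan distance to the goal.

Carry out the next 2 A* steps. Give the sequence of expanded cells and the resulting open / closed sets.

order=[(1,3) → (2,3)]; open=[(0,1) g=1 f=11, (1,2) g=1 f=9, (2,2) g=4 f=11, (3,3) g=4 f=9]; closed=[(0,2), (0,3), (1,3), (2,3)]

step 1: expand (1,3) (f=9, h=7) → closed; open now [(0,1) g=1 f=11, (1,2) g=1 f=9, (2,3) g=3 f=9]
step 2: expand (2,3) (f=9, h=6) → closed; open now [(0,1) g=1 f=11, (1,2) g=1 f=9, (2,2) g=4 f=11, (3,3) g=4 f=9]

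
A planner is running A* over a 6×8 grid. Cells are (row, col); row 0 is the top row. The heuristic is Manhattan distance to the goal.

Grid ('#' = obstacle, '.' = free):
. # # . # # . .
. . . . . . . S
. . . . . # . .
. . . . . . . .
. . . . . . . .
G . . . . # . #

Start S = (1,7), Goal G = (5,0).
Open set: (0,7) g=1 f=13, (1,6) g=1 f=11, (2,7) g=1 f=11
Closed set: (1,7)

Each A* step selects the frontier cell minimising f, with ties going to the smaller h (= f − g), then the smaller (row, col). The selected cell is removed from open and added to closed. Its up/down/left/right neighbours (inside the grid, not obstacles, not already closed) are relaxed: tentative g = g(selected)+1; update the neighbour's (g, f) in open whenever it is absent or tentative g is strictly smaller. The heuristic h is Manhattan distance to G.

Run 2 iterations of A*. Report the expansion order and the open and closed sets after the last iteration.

step 1: expand (1,6) (f=11, h=10) → closed; open now [(0,6) g=2 f=13, (0,7) g=1 f=13, (1,5) g=2 f=11, (2,6) g=2 f=11, (2,7) g=1 f=11]
step 2: expand (1,5) (f=11, h=9) → closed; open now [(0,6) g=2 f=13, (0,7) g=1 f=13, (1,4) g=3 f=11, (2,6) g=2 f=11, (2,7) g=1 f=11]

order=[(1,6) → (1,5)]; open=[(0,6) g=2 f=13, (0,7) g=1 f=13, (1,4) g=3 f=11, (2,6) g=2 f=11, (2,7) g=1 f=11]; closed=[(1,5), (1,6), (1,7)]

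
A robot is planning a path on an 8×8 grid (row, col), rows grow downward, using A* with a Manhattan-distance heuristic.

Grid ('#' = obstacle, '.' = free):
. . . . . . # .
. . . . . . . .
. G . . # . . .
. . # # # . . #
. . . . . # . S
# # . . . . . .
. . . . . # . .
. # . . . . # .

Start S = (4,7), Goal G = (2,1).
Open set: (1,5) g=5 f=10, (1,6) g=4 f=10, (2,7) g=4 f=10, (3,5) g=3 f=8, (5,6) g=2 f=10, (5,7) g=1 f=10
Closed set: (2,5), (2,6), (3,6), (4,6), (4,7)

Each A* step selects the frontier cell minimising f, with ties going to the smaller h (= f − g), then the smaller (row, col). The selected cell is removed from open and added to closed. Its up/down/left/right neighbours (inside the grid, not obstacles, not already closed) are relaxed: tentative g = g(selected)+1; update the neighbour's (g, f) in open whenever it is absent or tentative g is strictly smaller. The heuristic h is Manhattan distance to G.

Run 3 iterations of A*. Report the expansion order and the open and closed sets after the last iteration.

order=[(3,5) → (1,5) → (1,4)]; open=[(0,4) g=7 f=12, (0,5) g=6 f=12, (1,3) g=7 f=10, (1,6) g=4 f=10, (2,7) g=4 f=10, (5,6) g=2 f=10, (5,7) g=1 f=10]; closed=[(1,4), (1,5), (2,5), (2,6), (3,5), (3,6), (4,6), (4,7)]

step 1: expand (3,5) (f=8, h=5) → closed; open now [(1,5) g=5 f=10, (1,6) g=4 f=10, (2,7) g=4 f=10, (5,6) g=2 f=10, (5,7) g=1 f=10]
step 2: expand (1,5) (f=10, h=5) → closed; open now [(0,5) g=6 f=12, (1,4) g=6 f=10, (1,6) g=4 f=10, (2,7) g=4 f=10, (5,6) g=2 f=10, (5,7) g=1 f=10]
step 3: expand (1,4) (f=10, h=4) → closed; open now [(0,4) g=7 f=12, (0,5) g=6 f=12, (1,3) g=7 f=10, (1,6) g=4 f=10, (2,7) g=4 f=10, (5,6) g=2 f=10, (5,7) g=1 f=10]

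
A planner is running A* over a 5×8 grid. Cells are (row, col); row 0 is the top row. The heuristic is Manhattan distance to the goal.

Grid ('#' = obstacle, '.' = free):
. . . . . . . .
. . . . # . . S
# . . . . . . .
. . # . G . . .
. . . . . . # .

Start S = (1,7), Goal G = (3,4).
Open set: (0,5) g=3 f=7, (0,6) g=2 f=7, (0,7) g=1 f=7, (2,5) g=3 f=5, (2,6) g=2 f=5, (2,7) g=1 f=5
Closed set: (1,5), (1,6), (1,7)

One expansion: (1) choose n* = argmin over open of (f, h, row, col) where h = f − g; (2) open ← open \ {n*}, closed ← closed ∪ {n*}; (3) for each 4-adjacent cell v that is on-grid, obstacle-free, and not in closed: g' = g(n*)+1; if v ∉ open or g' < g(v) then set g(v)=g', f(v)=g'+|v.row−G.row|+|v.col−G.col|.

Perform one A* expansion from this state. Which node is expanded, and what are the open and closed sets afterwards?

expanded=(2,5); open=[(0,5) g=3 f=7, (0,6) g=2 f=7, (0,7) g=1 f=7, (2,4) g=4 f=5, (2,6) g=2 f=5, (2,7) g=1 f=5, (3,5) g=4 f=5]; closed=[(1,5), (1,6), (1,7), (2,5)]

step 1: expand (2,5) (f=5, h=2) → closed; open now [(0,5) g=3 f=7, (0,6) g=2 f=7, (0,7) g=1 f=7, (2,4) g=4 f=5, (2,6) g=2 f=5, (2,7) g=1 f=5, (3,5) g=4 f=5]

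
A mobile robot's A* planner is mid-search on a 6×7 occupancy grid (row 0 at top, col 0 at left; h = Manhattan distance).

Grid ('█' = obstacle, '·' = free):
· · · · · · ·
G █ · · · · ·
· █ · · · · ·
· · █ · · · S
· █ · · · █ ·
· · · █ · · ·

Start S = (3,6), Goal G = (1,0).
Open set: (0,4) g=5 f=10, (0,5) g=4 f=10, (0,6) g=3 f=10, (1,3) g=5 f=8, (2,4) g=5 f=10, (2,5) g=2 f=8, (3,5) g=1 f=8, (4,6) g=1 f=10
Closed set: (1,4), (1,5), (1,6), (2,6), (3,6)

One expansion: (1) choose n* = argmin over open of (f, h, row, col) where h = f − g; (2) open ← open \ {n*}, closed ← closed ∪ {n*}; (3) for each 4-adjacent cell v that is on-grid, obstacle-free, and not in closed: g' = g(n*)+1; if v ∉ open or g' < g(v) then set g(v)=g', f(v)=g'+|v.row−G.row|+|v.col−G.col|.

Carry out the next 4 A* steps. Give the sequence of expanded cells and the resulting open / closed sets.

order=[(1,3) → (1,2) → (2,5) → (2,4)]; open=[(0,2) g=7 f=10, (0,3) g=6 f=10, (0,4) g=5 f=10, (0,5) g=4 f=10, (0,6) g=3 f=10, (2,2) g=7 f=10, (2,3) g=4 f=8, (3,4) g=4 f=10, (3,5) g=1 f=8, (4,6) g=1 f=10]; closed=[(1,2), (1,3), (1,4), (1,5), (1,6), (2,4), (2,5), (2,6), (3,6)]

step 1: expand (1,3) (f=8, h=3) → closed; open now [(0,3) g=6 f=10, (0,4) g=5 f=10, (0,5) g=4 f=10, (0,6) g=3 f=10, (1,2) g=6 f=8, (2,3) g=6 f=10, (2,4) g=5 f=10, (2,5) g=2 f=8, (3,5) g=1 f=8, (4,6) g=1 f=10]
step 2: expand (1,2) (f=8, h=2) → closed; open now [(0,2) g=7 f=10, (0,3) g=6 f=10, (0,4) g=5 f=10, (0,5) g=4 f=10, (0,6) g=3 f=10, (2,2) g=7 f=10, (2,3) g=6 f=10, (2,4) g=5 f=10, (2,5) g=2 f=8, (3,5) g=1 f=8, (4,6) g=1 f=10]
step 3: expand (2,5) (f=8, h=6) → closed; open now [(0,2) g=7 f=10, (0,3) g=6 f=10, (0,4) g=5 f=10, (0,5) g=4 f=10, (0,6) g=3 f=10, (2,2) g=7 f=10, (2,3) g=6 f=10, (2,4) g=3 f=8, (3,5) g=1 f=8, (4,6) g=1 f=10]
step 4: expand (2,4) (f=8, h=5) → closed; open now [(0,2) g=7 f=10, (0,3) g=6 f=10, (0,4) g=5 f=10, (0,5) g=4 f=10, (0,6) g=3 f=10, (2,2) g=7 f=10, (2,3) g=4 f=8, (3,4) g=4 f=10, (3,5) g=1 f=8, (4,6) g=1 f=10]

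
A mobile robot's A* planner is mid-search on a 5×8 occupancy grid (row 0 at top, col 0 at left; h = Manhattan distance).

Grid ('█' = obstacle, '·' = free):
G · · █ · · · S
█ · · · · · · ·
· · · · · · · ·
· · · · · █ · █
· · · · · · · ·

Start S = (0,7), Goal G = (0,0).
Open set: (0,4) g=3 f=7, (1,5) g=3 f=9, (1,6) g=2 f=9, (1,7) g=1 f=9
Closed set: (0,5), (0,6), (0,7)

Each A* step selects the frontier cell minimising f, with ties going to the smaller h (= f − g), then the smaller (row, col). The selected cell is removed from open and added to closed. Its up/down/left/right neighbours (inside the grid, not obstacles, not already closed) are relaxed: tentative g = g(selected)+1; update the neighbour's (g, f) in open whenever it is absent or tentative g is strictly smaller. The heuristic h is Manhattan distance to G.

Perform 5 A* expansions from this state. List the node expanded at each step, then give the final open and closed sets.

step 1: expand (0,4) (f=7, h=4) → closed; open now [(1,4) g=4 f=9, (1,5) g=3 f=9, (1,6) g=2 f=9, (1,7) g=1 f=9]
step 2: expand (1,4) (f=9, h=5) → closed; open now [(1,3) g=5 f=9, (1,5) g=3 f=9, (1,6) g=2 f=9, (1,7) g=1 f=9, (2,4) g=5 f=11]
step 3: expand (1,3) (f=9, h=4) → closed; open now [(1,2) g=6 f=9, (1,5) g=3 f=9, (1,6) g=2 f=9, (1,7) g=1 f=9, (2,3) g=6 f=11, (2,4) g=5 f=11]
step 4: expand (1,2) (f=9, h=3) → closed; open now [(0,2) g=7 f=9, (1,1) g=7 f=9, (1,5) g=3 f=9, (1,6) g=2 f=9, (1,7) g=1 f=9, (2,2) g=7 f=11, (2,3) g=6 f=11, (2,4) g=5 f=11]
step 5: expand (0,2) (f=9, h=2) → closed; open now [(0,1) g=8 f=9, (1,1) g=7 f=9, (1,5) g=3 f=9, (1,6) g=2 f=9, (1,7) g=1 f=9, (2,2) g=7 f=11, (2,3) g=6 f=11, (2,4) g=5 f=11]

order=[(0,4) → (1,4) → (1,3) → (1,2) → (0,2)]; open=[(0,1) g=8 f=9, (1,1) g=7 f=9, (1,5) g=3 f=9, (1,6) g=2 f=9, (1,7) g=1 f=9, (2,2) g=7 f=11, (2,3) g=6 f=11, (2,4) g=5 f=11]; closed=[(0,2), (0,4), (0,5), (0,6), (0,7), (1,2), (1,3), (1,4)]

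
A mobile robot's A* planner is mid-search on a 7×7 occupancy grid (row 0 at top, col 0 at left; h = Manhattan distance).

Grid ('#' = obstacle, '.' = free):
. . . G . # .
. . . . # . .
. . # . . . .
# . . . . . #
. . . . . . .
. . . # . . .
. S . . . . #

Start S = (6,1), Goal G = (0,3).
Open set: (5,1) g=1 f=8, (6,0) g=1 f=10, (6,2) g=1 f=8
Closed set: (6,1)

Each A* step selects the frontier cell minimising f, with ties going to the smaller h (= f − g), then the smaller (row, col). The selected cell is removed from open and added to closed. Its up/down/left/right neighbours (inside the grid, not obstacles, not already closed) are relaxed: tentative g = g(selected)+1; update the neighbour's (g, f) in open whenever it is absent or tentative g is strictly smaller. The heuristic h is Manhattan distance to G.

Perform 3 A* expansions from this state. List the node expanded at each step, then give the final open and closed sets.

order=[(5,1) → (4,1) → (3,1)]; open=[(2,1) g=4 f=8, (3,2) g=4 f=8, (4,0) g=3 f=10, (4,2) g=3 f=8, (5,0) g=2 f=10, (5,2) g=2 f=8, (6,0) g=1 f=10, (6,2) g=1 f=8]; closed=[(3,1), (4,1), (5,1), (6,1)]

step 1: expand (5,1) (f=8, h=7) → closed; open now [(4,1) g=2 f=8, (5,0) g=2 f=10, (5,2) g=2 f=8, (6,0) g=1 f=10, (6,2) g=1 f=8]
step 2: expand (4,1) (f=8, h=6) → closed; open now [(3,1) g=3 f=8, (4,0) g=3 f=10, (4,2) g=3 f=8, (5,0) g=2 f=10, (5,2) g=2 f=8, (6,0) g=1 f=10, (6,2) g=1 f=8]
step 3: expand (3,1) (f=8, h=5) → closed; open now [(2,1) g=4 f=8, (3,2) g=4 f=8, (4,0) g=3 f=10, (4,2) g=3 f=8, (5,0) g=2 f=10, (5,2) g=2 f=8, (6,0) g=1 f=10, (6,2) g=1 f=8]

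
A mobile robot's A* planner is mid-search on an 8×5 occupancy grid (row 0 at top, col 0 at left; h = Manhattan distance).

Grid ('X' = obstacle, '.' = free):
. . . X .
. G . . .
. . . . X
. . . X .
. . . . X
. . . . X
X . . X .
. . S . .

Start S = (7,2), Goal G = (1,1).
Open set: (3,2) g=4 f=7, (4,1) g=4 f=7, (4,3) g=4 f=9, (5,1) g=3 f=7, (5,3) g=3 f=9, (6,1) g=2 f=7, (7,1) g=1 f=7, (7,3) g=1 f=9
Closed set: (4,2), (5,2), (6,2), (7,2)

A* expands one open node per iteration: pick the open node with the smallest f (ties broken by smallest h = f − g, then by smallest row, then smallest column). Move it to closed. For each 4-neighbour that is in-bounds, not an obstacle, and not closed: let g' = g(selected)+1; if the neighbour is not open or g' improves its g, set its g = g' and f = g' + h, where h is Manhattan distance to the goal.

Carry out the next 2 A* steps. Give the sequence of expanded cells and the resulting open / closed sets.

step 1: expand (3,2) (f=7, h=3) → closed; open now [(2,2) g=5 f=7, (3,1) g=5 f=7, (4,1) g=4 f=7, (4,3) g=4 f=9, (5,1) g=3 f=7, (5,3) g=3 f=9, (6,1) g=2 f=7, (7,1) g=1 f=7, (7,3) g=1 f=9]
step 2: expand (2,2) (f=7, h=2) → closed; open now [(1,2) g=6 f=7, (2,1) g=6 f=7, (2,3) g=6 f=9, (3,1) g=5 f=7, (4,1) g=4 f=7, (4,3) g=4 f=9, (5,1) g=3 f=7, (5,3) g=3 f=9, (6,1) g=2 f=7, (7,1) g=1 f=7, (7,3) g=1 f=9]

order=[(3,2) → (2,2)]; open=[(1,2) g=6 f=7, (2,1) g=6 f=7, (2,3) g=6 f=9, (3,1) g=5 f=7, (4,1) g=4 f=7, (4,3) g=4 f=9, (5,1) g=3 f=7, (5,3) g=3 f=9, (6,1) g=2 f=7, (7,1) g=1 f=7, (7,3) g=1 f=9]; closed=[(2,2), (3,2), (4,2), (5,2), (6,2), (7,2)]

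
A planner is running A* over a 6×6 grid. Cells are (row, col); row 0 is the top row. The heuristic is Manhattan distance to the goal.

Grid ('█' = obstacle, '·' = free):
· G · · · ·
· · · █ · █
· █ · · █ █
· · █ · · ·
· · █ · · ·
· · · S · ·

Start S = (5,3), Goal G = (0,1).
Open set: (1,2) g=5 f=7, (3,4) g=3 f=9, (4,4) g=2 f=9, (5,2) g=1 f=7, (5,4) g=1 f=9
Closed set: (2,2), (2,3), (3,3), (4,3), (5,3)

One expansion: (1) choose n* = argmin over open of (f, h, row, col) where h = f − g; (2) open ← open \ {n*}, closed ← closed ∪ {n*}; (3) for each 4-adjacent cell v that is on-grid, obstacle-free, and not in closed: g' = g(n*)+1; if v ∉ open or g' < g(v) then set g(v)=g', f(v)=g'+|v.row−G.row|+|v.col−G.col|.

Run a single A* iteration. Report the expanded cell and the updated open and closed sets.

step 1: expand (1,2) (f=7, h=2) → closed; open now [(0,2) g=6 f=7, (1,1) g=6 f=7, (3,4) g=3 f=9, (4,4) g=2 f=9, (5,2) g=1 f=7, (5,4) g=1 f=9]

expanded=(1,2); open=[(0,2) g=6 f=7, (1,1) g=6 f=7, (3,4) g=3 f=9, (4,4) g=2 f=9, (5,2) g=1 f=7, (5,4) g=1 f=9]; closed=[(1,2), (2,2), (2,3), (3,3), (4,3), (5,3)]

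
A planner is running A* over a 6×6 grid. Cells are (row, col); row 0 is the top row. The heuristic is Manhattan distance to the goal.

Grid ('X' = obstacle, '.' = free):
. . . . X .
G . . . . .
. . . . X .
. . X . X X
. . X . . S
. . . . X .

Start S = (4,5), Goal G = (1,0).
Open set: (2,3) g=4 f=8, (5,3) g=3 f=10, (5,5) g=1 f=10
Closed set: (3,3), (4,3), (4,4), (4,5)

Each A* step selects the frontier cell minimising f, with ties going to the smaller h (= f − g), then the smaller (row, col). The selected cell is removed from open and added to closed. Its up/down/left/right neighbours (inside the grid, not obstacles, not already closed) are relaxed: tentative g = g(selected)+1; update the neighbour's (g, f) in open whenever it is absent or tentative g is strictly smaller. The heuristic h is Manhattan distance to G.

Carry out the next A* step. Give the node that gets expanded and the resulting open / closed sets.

expanded=(2,3); open=[(1,3) g=5 f=8, (2,2) g=5 f=8, (5,3) g=3 f=10, (5,5) g=1 f=10]; closed=[(2,3), (3,3), (4,3), (4,4), (4,5)]

step 1: expand (2,3) (f=8, h=4) → closed; open now [(1,3) g=5 f=8, (2,2) g=5 f=8, (5,3) g=3 f=10, (5,5) g=1 f=10]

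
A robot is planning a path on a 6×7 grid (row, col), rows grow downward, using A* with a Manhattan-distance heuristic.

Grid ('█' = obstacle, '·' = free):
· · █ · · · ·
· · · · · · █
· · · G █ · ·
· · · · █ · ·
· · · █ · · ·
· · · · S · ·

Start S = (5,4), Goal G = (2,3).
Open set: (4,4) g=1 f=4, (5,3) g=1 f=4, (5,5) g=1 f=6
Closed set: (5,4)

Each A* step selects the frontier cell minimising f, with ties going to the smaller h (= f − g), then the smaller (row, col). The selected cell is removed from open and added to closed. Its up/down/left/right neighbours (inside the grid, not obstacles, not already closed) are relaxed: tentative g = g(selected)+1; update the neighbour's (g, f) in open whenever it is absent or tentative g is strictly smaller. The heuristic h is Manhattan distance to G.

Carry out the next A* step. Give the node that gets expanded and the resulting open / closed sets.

step 1: expand (4,4) (f=4, h=3) → closed; open now [(4,5) g=2 f=6, (5,3) g=1 f=4, (5,5) g=1 f=6]

expanded=(4,4); open=[(4,5) g=2 f=6, (5,3) g=1 f=4, (5,5) g=1 f=6]; closed=[(4,4), (5,4)]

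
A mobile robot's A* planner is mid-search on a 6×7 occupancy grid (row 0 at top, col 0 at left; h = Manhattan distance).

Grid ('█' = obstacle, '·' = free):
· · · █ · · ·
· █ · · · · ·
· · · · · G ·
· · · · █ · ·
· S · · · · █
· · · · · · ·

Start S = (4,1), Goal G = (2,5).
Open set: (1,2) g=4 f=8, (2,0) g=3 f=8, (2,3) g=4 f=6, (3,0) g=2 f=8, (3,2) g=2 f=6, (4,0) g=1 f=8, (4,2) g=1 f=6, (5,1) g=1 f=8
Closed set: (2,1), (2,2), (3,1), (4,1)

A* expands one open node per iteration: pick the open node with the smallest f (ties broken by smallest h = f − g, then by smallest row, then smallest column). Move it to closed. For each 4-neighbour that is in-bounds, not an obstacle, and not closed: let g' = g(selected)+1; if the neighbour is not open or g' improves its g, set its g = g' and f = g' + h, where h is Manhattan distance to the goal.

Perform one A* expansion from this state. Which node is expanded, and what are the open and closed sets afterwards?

expanded=(2,3); open=[(1,2) g=4 f=8, (1,3) g=5 f=8, (2,0) g=3 f=8, (2,4) g=5 f=6, (3,0) g=2 f=8, (3,2) g=2 f=6, (3,3) g=5 f=8, (4,0) g=1 f=8, (4,2) g=1 f=6, (5,1) g=1 f=8]; closed=[(2,1), (2,2), (2,3), (3,1), (4,1)]

step 1: expand (2,3) (f=6, h=2) → closed; open now [(1,2) g=4 f=8, (1,3) g=5 f=8, (2,0) g=3 f=8, (2,4) g=5 f=6, (3,0) g=2 f=8, (3,2) g=2 f=6, (3,3) g=5 f=8, (4,0) g=1 f=8, (4,2) g=1 f=6, (5,1) g=1 f=8]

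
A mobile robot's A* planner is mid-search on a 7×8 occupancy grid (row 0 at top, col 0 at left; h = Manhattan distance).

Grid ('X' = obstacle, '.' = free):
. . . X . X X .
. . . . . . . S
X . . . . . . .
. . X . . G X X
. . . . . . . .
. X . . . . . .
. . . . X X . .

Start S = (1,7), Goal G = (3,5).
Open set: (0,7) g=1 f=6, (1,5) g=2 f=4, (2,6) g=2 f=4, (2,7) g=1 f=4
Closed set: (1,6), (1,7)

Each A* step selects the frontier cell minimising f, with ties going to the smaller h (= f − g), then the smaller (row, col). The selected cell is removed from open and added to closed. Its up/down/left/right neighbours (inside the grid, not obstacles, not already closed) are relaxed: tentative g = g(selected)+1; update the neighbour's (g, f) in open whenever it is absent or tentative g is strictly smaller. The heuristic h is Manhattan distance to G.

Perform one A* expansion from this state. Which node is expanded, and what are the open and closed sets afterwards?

expanded=(1,5); open=[(0,7) g=1 f=6, (1,4) g=3 f=6, (2,5) g=3 f=4, (2,6) g=2 f=4, (2,7) g=1 f=4]; closed=[(1,5), (1,6), (1,7)]

step 1: expand (1,5) (f=4, h=2) → closed; open now [(0,7) g=1 f=6, (1,4) g=3 f=6, (2,5) g=3 f=4, (2,6) g=2 f=4, (2,7) g=1 f=4]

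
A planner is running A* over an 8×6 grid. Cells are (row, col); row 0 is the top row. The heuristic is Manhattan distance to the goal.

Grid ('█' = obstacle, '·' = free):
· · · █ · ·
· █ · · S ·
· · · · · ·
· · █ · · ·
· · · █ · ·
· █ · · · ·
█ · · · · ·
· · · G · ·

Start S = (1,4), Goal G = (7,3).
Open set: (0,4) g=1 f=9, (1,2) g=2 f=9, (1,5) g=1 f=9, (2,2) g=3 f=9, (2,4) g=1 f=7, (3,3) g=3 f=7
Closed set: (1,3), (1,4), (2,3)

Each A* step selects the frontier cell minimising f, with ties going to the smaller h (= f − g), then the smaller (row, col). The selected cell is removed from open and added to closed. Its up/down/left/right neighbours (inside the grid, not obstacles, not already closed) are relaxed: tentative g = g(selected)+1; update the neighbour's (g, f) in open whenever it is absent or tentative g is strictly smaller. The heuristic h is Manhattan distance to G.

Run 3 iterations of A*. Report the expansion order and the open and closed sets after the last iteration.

step 1: expand (3,3) (f=7, h=4) → closed; open now [(0,4) g=1 f=9, (1,2) g=2 f=9, (1,5) g=1 f=9, (2,2) g=3 f=9, (2,4) g=1 f=7, (3,4) g=4 f=9]
step 2: expand (2,4) (f=7, h=6) → closed; open now [(0,4) g=1 f=9, (1,2) g=2 f=9, (1,5) g=1 f=9, (2,2) g=3 f=9, (2,5) g=2 f=9, (3,4) g=2 f=7]
step 3: expand (3,4) (f=7, h=5) → closed; open now [(0,4) g=1 f=9, (1,2) g=2 f=9, (1,5) g=1 f=9, (2,2) g=3 f=9, (2,5) g=2 f=9, (3,5) g=3 f=9, (4,4) g=3 f=7]

order=[(3,3) → (2,4) → (3,4)]; open=[(0,4) g=1 f=9, (1,2) g=2 f=9, (1,5) g=1 f=9, (2,2) g=3 f=9, (2,5) g=2 f=9, (3,5) g=3 f=9, (4,4) g=3 f=7]; closed=[(1,3), (1,4), (2,3), (2,4), (3,3), (3,4)]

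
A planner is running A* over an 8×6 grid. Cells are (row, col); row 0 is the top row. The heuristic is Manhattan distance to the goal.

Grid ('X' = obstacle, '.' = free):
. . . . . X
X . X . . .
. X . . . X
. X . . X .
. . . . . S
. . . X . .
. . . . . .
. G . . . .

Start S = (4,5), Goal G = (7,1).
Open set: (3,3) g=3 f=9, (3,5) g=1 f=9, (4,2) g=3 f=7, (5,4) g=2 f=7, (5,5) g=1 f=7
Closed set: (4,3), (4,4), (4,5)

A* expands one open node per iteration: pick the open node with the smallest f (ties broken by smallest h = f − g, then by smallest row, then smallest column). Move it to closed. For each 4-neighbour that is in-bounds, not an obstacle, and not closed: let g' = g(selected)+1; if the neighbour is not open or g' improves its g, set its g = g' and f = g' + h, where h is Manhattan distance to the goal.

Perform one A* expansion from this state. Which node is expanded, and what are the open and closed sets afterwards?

step 1: expand (4,2) (f=7, h=4) → closed; open now [(3,2) g=4 f=9, (3,3) g=3 f=9, (3,5) g=1 f=9, (4,1) g=4 f=7, (5,2) g=4 f=7, (5,4) g=2 f=7, (5,5) g=1 f=7]

expanded=(4,2); open=[(3,2) g=4 f=9, (3,3) g=3 f=9, (3,5) g=1 f=9, (4,1) g=4 f=7, (5,2) g=4 f=7, (5,4) g=2 f=7, (5,5) g=1 f=7]; closed=[(4,2), (4,3), (4,4), (4,5)]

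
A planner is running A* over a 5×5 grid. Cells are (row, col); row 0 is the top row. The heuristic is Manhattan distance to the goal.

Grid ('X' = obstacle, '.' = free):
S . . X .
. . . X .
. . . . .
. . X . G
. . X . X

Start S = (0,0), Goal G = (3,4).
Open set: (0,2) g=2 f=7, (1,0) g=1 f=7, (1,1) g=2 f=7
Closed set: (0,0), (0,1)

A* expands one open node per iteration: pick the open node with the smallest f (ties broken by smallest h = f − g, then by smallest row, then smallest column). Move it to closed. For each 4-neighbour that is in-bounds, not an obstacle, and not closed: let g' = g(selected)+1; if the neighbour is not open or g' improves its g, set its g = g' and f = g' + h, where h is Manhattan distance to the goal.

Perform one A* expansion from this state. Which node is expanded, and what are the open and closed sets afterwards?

expanded=(0,2); open=[(1,0) g=1 f=7, (1,1) g=2 f=7, (1,2) g=3 f=7]; closed=[(0,0), (0,1), (0,2)]

step 1: expand (0,2) (f=7, h=5) → closed; open now [(1,0) g=1 f=7, (1,1) g=2 f=7, (1,2) g=3 f=7]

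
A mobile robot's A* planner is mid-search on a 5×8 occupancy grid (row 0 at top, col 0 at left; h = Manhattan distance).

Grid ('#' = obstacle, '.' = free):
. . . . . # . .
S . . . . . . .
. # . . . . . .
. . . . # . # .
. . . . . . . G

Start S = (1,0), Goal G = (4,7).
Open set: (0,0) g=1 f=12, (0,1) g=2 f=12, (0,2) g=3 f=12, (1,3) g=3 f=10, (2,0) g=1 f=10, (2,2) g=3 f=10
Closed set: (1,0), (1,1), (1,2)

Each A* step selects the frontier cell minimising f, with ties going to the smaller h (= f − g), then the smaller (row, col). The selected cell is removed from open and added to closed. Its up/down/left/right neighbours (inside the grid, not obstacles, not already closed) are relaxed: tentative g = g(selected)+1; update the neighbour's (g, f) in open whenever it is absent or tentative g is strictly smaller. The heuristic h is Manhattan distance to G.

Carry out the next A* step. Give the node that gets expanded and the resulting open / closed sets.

expanded=(1,3); open=[(0,0) g=1 f=12, (0,1) g=2 f=12, (0,2) g=3 f=12, (0,3) g=4 f=12, (1,4) g=4 f=10, (2,0) g=1 f=10, (2,2) g=3 f=10, (2,3) g=4 f=10]; closed=[(1,0), (1,1), (1,2), (1,3)]

step 1: expand (1,3) (f=10, h=7) → closed; open now [(0,0) g=1 f=12, (0,1) g=2 f=12, (0,2) g=3 f=12, (0,3) g=4 f=12, (1,4) g=4 f=10, (2,0) g=1 f=10, (2,2) g=3 f=10, (2,3) g=4 f=10]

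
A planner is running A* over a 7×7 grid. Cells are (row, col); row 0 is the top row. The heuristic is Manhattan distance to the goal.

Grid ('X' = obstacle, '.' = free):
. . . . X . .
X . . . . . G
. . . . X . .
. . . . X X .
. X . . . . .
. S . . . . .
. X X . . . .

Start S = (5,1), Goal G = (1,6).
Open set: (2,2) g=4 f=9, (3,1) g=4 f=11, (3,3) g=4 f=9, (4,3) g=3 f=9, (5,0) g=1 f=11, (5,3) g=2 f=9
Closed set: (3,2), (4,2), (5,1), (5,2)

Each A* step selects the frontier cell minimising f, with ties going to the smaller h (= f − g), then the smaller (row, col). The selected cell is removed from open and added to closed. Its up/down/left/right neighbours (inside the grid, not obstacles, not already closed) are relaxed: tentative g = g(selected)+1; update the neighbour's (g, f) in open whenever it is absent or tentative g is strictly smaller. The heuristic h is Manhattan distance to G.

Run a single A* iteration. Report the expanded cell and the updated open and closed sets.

expanded=(2,2); open=[(1,2) g=5 f=9, (2,1) g=5 f=11, (2,3) g=5 f=9, (3,1) g=4 f=11, (3,3) g=4 f=9, (4,3) g=3 f=9, (5,0) g=1 f=11, (5,3) g=2 f=9]; closed=[(2,2), (3,2), (4,2), (5,1), (5,2)]

step 1: expand (2,2) (f=9, h=5) → closed; open now [(1,2) g=5 f=9, (2,1) g=5 f=11, (2,3) g=5 f=9, (3,1) g=4 f=11, (3,3) g=4 f=9, (4,3) g=3 f=9, (5,0) g=1 f=11, (5,3) g=2 f=9]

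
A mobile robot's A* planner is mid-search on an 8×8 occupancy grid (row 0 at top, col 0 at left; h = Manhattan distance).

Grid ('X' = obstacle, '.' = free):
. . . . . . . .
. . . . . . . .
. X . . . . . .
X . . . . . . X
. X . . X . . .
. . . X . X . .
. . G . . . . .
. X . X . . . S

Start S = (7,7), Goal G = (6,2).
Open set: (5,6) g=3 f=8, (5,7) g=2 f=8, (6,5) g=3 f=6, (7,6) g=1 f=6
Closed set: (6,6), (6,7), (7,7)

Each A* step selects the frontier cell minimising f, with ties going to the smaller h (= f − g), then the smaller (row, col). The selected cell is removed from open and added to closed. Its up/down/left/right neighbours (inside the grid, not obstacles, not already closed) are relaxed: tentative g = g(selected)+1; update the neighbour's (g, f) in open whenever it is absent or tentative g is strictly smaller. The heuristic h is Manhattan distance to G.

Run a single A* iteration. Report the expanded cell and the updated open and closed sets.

step 1: expand (6,5) (f=6, h=3) → closed; open now [(5,6) g=3 f=8, (5,7) g=2 f=8, (6,4) g=4 f=6, (7,5) g=4 f=8, (7,6) g=1 f=6]

expanded=(6,5); open=[(5,6) g=3 f=8, (5,7) g=2 f=8, (6,4) g=4 f=6, (7,5) g=4 f=8, (7,6) g=1 f=6]; closed=[(6,5), (6,6), (6,7), (7,7)]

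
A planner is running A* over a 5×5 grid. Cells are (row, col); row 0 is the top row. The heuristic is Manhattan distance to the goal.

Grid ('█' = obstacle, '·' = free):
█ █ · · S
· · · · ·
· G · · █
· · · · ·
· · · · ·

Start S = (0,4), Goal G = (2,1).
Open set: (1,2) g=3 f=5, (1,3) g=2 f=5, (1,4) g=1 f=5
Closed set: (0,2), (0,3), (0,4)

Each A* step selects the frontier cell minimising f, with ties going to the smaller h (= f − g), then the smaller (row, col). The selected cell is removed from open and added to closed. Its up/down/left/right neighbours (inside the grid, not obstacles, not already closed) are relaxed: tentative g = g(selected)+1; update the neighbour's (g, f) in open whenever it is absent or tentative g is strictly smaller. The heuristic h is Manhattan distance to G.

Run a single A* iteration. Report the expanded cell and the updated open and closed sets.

step 1: expand (1,2) (f=5, h=2) → closed; open now [(1,1) g=4 f=5, (1,3) g=2 f=5, (1,4) g=1 f=5, (2,2) g=4 f=5]

expanded=(1,2); open=[(1,1) g=4 f=5, (1,3) g=2 f=5, (1,4) g=1 f=5, (2,2) g=4 f=5]; closed=[(0,2), (0,3), (0,4), (1,2)]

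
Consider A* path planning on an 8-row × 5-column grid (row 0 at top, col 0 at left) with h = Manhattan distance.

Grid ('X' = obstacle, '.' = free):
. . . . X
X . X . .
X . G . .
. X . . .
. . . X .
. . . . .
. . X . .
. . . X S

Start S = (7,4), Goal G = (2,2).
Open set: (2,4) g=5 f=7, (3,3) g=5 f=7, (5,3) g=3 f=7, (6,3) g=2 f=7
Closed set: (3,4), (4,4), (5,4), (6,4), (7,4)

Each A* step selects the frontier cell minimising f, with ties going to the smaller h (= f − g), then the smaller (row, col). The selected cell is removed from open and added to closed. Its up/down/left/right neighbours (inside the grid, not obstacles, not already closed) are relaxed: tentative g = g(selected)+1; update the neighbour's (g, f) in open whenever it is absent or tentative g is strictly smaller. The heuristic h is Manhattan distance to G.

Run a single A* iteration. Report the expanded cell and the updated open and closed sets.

expanded=(2,4); open=[(1,4) g=6 f=9, (2,3) g=6 f=7, (3,3) g=5 f=7, (5,3) g=3 f=7, (6,3) g=2 f=7]; closed=[(2,4), (3,4), (4,4), (5,4), (6,4), (7,4)]

step 1: expand (2,4) (f=7, h=2) → closed; open now [(1,4) g=6 f=9, (2,3) g=6 f=7, (3,3) g=5 f=7, (5,3) g=3 f=7, (6,3) g=2 f=7]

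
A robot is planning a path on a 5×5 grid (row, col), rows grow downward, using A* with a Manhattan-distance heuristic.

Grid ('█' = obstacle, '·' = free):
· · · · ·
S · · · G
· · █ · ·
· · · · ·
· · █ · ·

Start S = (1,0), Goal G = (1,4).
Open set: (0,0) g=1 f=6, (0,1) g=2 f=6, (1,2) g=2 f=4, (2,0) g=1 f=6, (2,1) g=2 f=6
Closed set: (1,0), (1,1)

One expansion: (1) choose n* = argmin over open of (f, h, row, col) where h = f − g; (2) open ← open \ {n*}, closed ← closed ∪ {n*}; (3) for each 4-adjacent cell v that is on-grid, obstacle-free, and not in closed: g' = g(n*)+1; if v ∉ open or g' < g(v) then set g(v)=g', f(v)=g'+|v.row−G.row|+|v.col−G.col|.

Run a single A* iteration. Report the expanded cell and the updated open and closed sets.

expanded=(1,2); open=[(0,0) g=1 f=6, (0,1) g=2 f=6, (0,2) g=3 f=6, (1,3) g=3 f=4, (2,0) g=1 f=6, (2,1) g=2 f=6]; closed=[(1,0), (1,1), (1,2)]

step 1: expand (1,2) (f=4, h=2) → closed; open now [(0,0) g=1 f=6, (0,1) g=2 f=6, (0,2) g=3 f=6, (1,3) g=3 f=4, (2,0) g=1 f=6, (2,1) g=2 f=6]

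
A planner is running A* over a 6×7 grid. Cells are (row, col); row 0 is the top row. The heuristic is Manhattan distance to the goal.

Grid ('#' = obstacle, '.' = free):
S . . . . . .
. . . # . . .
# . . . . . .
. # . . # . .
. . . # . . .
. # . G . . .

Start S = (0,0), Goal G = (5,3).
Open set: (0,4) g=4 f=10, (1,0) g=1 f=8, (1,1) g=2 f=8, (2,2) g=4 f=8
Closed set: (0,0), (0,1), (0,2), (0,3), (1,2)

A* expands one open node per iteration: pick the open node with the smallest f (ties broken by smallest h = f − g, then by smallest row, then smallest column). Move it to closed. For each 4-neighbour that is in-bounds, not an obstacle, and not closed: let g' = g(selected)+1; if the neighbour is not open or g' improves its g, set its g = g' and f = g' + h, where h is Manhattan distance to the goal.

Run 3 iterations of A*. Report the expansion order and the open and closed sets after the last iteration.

step 1: expand (2,2) (f=8, h=4) → closed; open now [(0,4) g=4 f=10, (1,0) g=1 f=8, (1,1) g=2 f=8, (2,1) g=5 f=10, (2,3) g=5 f=8, (3,2) g=5 f=8]
step 2: expand (2,3) (f=8, h=3) → closed; open now [(0,4) g=4 f=10, (1,0) g=1 f=8, (1,1) g=2 f=8, (2,1) g=5 f=10, (2,4) g=6 f=10, (3,2) g=5 f=8, (3,3) g=6 f=8]
step 3: expand (3,3) (f=8, h=2) → closed; open now [(0,4) g=4 f=10, (1,0) g=1 f=8, (1,1) g=2 f=8, (2,1) g=5 f=10, (2,4) g=6 f=10, (3,2) g=5 f=8]

order=[(2,2) → (2,3) → (3,3)]; open=[(0,4) g=4 f=10, (1,0) g=1 f=8, (1,1) g=2 f=8, (2,1) g=5 f=10, (2,4) g=6 f=10, (3,2) g=5 f=8]; closed=[(0,0), (0,1), (0,2), (0,3), (1,2), (2,2), (2,3), (3,3)]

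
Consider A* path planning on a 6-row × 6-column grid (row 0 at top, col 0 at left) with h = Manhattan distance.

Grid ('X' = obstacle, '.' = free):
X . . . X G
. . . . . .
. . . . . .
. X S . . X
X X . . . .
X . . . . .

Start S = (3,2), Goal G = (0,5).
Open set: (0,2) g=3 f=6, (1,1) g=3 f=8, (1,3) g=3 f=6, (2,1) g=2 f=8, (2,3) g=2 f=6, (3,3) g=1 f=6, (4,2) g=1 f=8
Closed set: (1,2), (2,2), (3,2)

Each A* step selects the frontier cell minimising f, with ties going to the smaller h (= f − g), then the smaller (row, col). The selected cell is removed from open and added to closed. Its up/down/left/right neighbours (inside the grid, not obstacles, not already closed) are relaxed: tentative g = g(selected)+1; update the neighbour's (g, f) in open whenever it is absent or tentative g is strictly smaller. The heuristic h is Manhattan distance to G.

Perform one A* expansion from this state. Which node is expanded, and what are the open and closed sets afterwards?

step 1: expand (0,2) (f=6, h=3) → closed; open now [(0,1) g=4 f=8, (0,3) g=4 f=6, (1,1) g=3 f=8, (1,3) g=3 f=6, (2,1) g=2 f=8, (2,3) g=2 f=6, (3,3) g=1 f=6, (4,2) g=1 f=8]

expanded=(0,2); open=[(0,1) g=4 f=8, (0,3) g=4 f=6, (1,1) g=3 f=8, (1,3) g=3 f=6, (2,1) g=2 f=8, (2,3) g=2 f=6, (3,3) g=1 f=6, (4,2) g=1 f=8]; closed=[(0,2), (1,2), (2,2), (3,2)]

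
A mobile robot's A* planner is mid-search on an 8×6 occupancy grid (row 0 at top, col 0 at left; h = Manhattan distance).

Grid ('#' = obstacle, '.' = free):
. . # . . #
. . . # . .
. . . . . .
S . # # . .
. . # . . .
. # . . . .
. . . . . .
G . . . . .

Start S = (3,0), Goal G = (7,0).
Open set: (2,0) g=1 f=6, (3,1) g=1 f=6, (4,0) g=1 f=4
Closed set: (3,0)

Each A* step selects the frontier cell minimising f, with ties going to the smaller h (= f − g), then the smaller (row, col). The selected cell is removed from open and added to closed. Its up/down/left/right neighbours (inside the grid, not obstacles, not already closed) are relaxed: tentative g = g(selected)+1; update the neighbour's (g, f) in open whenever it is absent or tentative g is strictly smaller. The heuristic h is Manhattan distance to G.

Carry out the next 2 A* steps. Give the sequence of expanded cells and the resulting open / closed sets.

order=[(4,0) → (5,0)]; open=[(2,0) g=1 f=6, (3,1) g=1 f=6, (4,1) g=2 f=6, (6,0) g=3 f=4]; closed=[(3,0), (4,0), (5,0)]

step 1: expand (4,0) (f=4, h=3) → closed; open now [(2,0) g=1 f=6, (3,1) g=1 f=6, (4,1) g=2 f=6, (5,0) g=2 f=4]
step 2: expand (5,0) (f=4, h=2) → closed; open now [(2,0) g=1 f=6, (3,1) g=1 f=6, (4,1) g=2 f=6, (6,0) g=3 f=4]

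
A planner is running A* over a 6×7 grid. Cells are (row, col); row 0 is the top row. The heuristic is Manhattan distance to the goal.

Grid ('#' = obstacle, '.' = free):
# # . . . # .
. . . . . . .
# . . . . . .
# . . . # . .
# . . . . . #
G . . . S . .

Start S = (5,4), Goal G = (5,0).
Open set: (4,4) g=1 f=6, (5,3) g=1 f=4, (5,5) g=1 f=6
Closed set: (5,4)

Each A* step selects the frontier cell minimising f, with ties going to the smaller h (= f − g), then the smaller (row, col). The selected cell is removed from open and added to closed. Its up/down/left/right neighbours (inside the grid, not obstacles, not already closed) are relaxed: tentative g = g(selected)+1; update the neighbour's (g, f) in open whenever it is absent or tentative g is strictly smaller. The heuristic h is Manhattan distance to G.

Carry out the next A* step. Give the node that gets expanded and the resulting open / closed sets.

step 1: expand (5,3) (f=4, h=3) → closed; open now [(4,3) g=2 f=6, (4,4) g=1 f=6, (5,2) g=2 f=4, (5,5) g=1 f=6]

expanded=(5,3); open=[(4,3) g=2 f=6, (4,4) g=1 f=6, (5,2) g=2 f=4, (5,5) g=1 f=6]; closed=[(5,3), (5,4)]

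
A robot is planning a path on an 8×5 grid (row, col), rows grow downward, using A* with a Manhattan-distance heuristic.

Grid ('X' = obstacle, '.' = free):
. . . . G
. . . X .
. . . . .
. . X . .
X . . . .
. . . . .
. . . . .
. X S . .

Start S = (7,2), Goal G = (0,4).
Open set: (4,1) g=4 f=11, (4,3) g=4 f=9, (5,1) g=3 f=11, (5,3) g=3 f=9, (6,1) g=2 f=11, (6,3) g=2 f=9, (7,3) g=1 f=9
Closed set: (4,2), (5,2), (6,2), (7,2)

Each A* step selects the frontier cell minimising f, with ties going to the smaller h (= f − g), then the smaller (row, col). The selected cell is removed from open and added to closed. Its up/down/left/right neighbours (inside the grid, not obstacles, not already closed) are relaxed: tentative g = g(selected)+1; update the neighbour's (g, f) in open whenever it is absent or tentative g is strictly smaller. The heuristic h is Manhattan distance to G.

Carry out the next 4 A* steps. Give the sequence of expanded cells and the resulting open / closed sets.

step 1: expand (4,3) (f=9, h=5) → closed; open now [(3,3) g=5 f=9, (4,1) g=4 f=11, (4,4) g=5 f=9, (5,1) g=3 f=11, (5,3) g=3 f=9, (6,1) g=2 f=11, (6,3) g=2 f=9, (7,3) g=1 f=9]
step 2: expand (3,3) (f=9, h=4) → closed; open now [(2,3) g=6 f=9, (3,4) g=6 f=9, (4,1) g=4 f=11, (4,4) g=5 f=9, (5,1) g=3 f=11, (5,3) g=3 f=9, (6,1) g=2 f=11, (6,3) g=2 f=9, (7,3) g=1 f=9]
step 3: expand (2,3) (f=9, h=3) → closed; open now [(2,2) g=7 f=11, (2,4) g=7 f=9, (3,4) g=6 f=9, (4,1) g=4 f=11, (4,4) g=5 f=9, (5,1) g=3 f=11, (5,3) g=3 f=9, (6,1) g=2 f=11, (6,3) g=2 f=9, (7,3) g=1 f=9]
step 4: expand (2,4) (f=9, h=2) → closed; open now [(1,4) g=8 f=9, (2,2) g=7 f=11, (3,4) g=6 f=9, (4,1) g=4 f=11, (4,4) g=5 f=9, (5,1) g=3 f=11, (5,3) g=3 f=9, (6,1) g=2 f=11, (6,3) g=2 f=9, (7,3) g=1 f=9]

order=[(4,3) → (3,3) → (2,3) → (2,4)]; open=[(1,4) g=8 f=9, (2,2) g=7 f=11, (3,4) g=6 f=9, (4,1) g=4 f=11, (4,4) g=5 f=9, (5,1) g=3 f=11, (5,3) g=3 f=9, (6,1) g=2 f=11, (6,3) g=2 f=9, (7,3) g=1 f=9]; closed=[(2,3), (2,4), (3,3), (4,2), (4,3), (5,2), (6,2), (7,2)]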